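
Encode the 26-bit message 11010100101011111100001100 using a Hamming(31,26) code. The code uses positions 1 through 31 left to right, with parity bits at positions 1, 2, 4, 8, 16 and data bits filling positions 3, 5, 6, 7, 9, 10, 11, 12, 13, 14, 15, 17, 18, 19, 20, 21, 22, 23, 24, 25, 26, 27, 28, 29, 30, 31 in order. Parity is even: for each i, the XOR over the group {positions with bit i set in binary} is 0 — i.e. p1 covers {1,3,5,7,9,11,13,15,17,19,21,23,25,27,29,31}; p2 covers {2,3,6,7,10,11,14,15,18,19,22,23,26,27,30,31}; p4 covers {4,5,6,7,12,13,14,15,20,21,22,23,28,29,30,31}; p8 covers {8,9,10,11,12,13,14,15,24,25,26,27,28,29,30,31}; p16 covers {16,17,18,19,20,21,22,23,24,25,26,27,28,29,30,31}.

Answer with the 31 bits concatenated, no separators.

1010101101001010011111100001100

Place data at non-parity positions: p1 p2 1 p4 1 0 1 p8 0 1 0 0 1 0 1 p16 0 1 1 1 1 1 1 0 0 0 0 1 1 0 0
p1 (pos 1,3,5,7,9,11,13,15,17,19,21,23,25,27,29,31): XOR of data positions = 1⊕1⊕1⊕0⊕0⊕1⊕1⊕0⊕1⊕1⊕1⊕0⊕0⊕1⊕0 = 1
p2 (pos 2,3,6,7,10,11,14,15,18,19,22,23,26,27,30,31): XOR of data positions = 1⊕0⊕1⊕1⊕0⊕0⊕1⊕1⊕1⊕1⊕1⊕0⊕0⊕0⊕0 = 0
p4 (pos 4,5,6,7,12,13,14,15,20,21,22,23,28,29,30,31): XOR of data positions = 1⊕0⊕1⊕0⊕1⊕0⊕1⊕1⊕1⊕1⊕1⊕1⊕1⊕0⊕0 = 0
p8 (pos 8,9,10,11,12,13,14,15,24,25,26,27,28,29,30,31): XOR of data positions = 0⊕1⊕0⊕0⊕1⊕0⊕1⊕0⊕0⊕0⊕0⊕1⊕1⊕0⊕0 = 1
p16 (pos 16,17,18,19,20,21,22,23,24,25,26,27,28,29,30,31): XOR of data positions = 0⊕1⊕1⊕1⊕1⊕1⊕1⊕0⊕0⊕0⊕0⊕1⊕1⊕0⊕0 = 0
Codeword: 1010101101001010011111100001100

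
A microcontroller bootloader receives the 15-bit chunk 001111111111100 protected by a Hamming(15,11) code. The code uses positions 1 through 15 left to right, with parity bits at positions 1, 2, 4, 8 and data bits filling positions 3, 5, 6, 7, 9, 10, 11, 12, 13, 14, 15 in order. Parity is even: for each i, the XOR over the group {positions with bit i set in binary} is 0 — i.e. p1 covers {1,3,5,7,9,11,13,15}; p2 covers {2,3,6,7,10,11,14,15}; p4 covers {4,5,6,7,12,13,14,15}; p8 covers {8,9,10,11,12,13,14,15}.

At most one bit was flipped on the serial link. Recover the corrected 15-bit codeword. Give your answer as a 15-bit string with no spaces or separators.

011111111111100

s1 (pos 1,3,5,7,9,11,13,15): 0⊕1⊕1⊕1⊕1⊕1⊕1⊕0 = 0
s2 (pos 2,3,6,7,10,11,14,15): 0⊕1⊕1⊕1⊕1⊕1⊕0⊕0 = 1
s4 (pos 4,5,6,7,12,13,14,15): 1⊕1⊕1⊕1⊕1⊕1⊕0⊕0 = 0
s8 (pos 8,9,10,11,12,13,14,15): 1⊕1⊕1⊕1⊕1⊕1⊕0⊕0 = 0
Syndrome s8…s1 = 0010 → error at position 2.
Flip position 2: 001111111111100 → 011111111111100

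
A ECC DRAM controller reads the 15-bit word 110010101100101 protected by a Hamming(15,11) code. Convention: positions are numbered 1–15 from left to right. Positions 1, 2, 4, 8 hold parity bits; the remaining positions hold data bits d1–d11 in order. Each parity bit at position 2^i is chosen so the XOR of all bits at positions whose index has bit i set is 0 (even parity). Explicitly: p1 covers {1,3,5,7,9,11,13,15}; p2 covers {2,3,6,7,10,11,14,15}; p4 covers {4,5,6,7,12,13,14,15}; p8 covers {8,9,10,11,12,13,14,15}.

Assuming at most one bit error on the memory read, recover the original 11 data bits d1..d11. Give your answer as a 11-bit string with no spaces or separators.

s1 (pos 1,3,5,7,9,11,13,15): 1⊕0⊕1⊕1⊕1⊕0⊕1⊕1 = 0
s2 (pos 2,3,6,7,10,11,14,15): 1⊕0⊕0⊕1⊕1⊕0⊕0⊕1 = 0
s4 (pos 4,5,6,7,12,13,14,15): 0⊕1⊕0⊕1⊕0⊕1⊕0⊕1 = 0
s8 (pos 8,9,10,11,12,13,14,15): 0⊕1⊕1⊕0⊕0⊕1⊕0⊕1 = 0
Syndrome s8…s1 = 0000 → no error.
Read data bits from positions 3,5,6,7,9,10,11,12,13,14,15: 01011100101

01011100101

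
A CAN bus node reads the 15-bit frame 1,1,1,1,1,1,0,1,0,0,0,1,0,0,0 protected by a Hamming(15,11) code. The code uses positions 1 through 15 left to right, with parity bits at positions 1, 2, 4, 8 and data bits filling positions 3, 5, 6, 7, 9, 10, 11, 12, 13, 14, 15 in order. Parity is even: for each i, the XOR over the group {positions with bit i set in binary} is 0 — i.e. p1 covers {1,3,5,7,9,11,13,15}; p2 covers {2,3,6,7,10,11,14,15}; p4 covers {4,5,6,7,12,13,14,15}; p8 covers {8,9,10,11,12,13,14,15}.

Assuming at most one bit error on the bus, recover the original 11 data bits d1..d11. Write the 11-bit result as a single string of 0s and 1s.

s1 (pos 1,3,5,7,9,11,13,15): 1⊕1⊕1⊕0⊕0⊕0⊕0⊕0 = 1
s2 (pos 2,3,6,7,10,11,14,15): 1⊕1⊕1⊕0⊕0⊕0⊕0⊕0 = 1
s4 (pos 4,5,6,7,12,13,14,15): 1⊕1⊕1⊕0⊕1⊕0⊕0⊕0 = 0
s8 (pos 8,9,10,11,12,13,14,15): 1⊕0⊕0⊕0⊕1⊕0⊕0⊕0 = 0
Syndrome s8…s1 = 0011 → error at position 3.
Flip position 3: 111111010001000 → 110111010001000
Read data bits from positions 3,5,6,7,9,10,11,12,13,14,15: 01100001000

01100001000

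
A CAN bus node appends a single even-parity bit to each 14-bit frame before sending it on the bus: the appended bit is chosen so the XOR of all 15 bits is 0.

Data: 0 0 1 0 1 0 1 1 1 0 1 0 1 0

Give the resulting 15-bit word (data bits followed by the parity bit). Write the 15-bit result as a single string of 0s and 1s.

001010111010101

XOR of the 14 data bits: 0⊕0⊕1⊕0⊕1⊕0⊕1⊕1⊕1⊕0⊕1⊕0⊕1⊕0 = 1
Parity bit = 1 (so all 15 bits XOR to 0).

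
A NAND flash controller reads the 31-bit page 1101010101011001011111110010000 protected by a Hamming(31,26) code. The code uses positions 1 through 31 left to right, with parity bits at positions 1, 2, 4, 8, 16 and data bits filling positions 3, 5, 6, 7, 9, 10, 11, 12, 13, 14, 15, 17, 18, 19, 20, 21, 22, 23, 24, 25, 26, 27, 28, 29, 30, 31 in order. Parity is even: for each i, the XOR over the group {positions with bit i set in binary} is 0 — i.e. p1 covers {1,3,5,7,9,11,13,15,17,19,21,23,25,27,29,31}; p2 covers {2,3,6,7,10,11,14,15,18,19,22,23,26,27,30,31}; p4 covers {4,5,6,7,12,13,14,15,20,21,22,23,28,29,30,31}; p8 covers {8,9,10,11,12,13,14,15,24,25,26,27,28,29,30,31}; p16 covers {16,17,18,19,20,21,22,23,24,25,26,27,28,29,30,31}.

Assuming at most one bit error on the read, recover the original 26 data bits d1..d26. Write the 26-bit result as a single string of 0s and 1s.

s1 (pos 1,3,5,7,9,11,13,15,17,19,21,23,25,27,29,31): 1⊕0⊕0⊕0⊕0⊕0⊕1⊕0⊕0⊕1⊕1⊕1⊕0⊕1⊕0⊕0 = 0
s2 (pos 2,3,6,7,10,11,14,15,18,19,22,23,26,27,30,31): 1⊕0⊕1⊕0⊕1⊕0⊕0⊕0⊕1⊕1⊕1⊕1⊕0⊕1⊕0⊕0 = 0
s4 (pos 4,5,6,7,12,13,14,15,20,21,22,23,28,29,30,31): 1⊕0⊕1⊕0⊕1⊕1⊕0⊕0⊕1⊕1⊕1⊕1⊕0⊕0⊕0⊕0 = 0
s8 (pos 8,9,10,11,12,13,14,15,24,25,26,27,28,29,30,31): 1⊕0⊕1⊕0⊕1⊕1⊕0⊕0⊕1⊕0⊕0⊕1⊕0⊕0⊕0⊕0 = 0
s16 (pos 16,17,18,19,20,21,22,23,24,25,26,27,28,29,30,31): 1⊕0⊕1⊕1⊕1⊕1⊕1⊕1⊕1⊕0⊕0⊕1⊕0⊕0⊕0⊕0 = 1
Syndrome s16…s1 = 10000 → error at position 16.
Flip position 16: 1101010101011001011111110010000 → 1101010101011000011111110010000
Read data bits from positions 3,5,6,7,9,10,11,12,13,14,15,17,18,19,20,21,22,23,24,25,26,27,28,29,30,31: 00100101100011111110010000

00100101100011111110010000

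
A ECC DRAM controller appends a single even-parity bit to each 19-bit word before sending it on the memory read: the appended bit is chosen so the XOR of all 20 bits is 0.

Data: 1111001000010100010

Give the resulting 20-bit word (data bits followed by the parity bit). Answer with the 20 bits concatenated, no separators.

XOR of the 19 data bits: 1⊕1⊕1⊕1⊕0⊕0⊕1⊕0⊕0⊕0⊕0⊕1⊕0⊕1⊕0⊕0⊕0⊕1⊕0 = 0
Parity bit = 0 (so all 20 bits XOR to 0).

11110010000101000100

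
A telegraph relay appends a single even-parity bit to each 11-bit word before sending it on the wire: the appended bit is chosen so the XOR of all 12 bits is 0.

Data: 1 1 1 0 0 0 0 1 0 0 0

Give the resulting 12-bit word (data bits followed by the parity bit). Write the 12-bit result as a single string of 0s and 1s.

111000010000

XOR of the 11 data bits: 1⊕1⊕1⊕0⊕0⊕0⊕0⊕1⊕0⊕0⊕0 = 0
Parity bit = 0 (so all 12 bits XOR to 0).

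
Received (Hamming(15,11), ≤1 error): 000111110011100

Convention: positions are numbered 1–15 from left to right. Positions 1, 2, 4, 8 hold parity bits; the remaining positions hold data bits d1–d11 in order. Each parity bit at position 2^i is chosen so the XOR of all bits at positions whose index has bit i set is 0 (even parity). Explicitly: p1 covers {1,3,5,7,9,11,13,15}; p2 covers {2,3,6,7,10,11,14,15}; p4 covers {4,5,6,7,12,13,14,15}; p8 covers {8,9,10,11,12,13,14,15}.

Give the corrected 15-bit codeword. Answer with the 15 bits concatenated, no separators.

s1 (pos 1,3,5,7,9,11,13,15): 0⊕0⊕1⊕1⊕0⊕1⊕1⊕0 = 0
s2 (pos 2,3,6,7,10,11,14,15): 0⊕0⊕1⊕1⊕0⊕1⊕0⊕0 = 1
s4 (pos 4,5,6,7,12,13,14,15): 1⊕1⊕1⊕1⊕1⊕1⊕0⊕0 = 0
s8 (pos 8,9,10,11,12,13,14,15): 1⊕0⊕0⊕1⊕1⊕1⊕0⊕0 = 0
Syndrome s8…s1 = 0010 → error at position 2.
Flip position 2: 000111110011100 → 010111110011100

010111110011100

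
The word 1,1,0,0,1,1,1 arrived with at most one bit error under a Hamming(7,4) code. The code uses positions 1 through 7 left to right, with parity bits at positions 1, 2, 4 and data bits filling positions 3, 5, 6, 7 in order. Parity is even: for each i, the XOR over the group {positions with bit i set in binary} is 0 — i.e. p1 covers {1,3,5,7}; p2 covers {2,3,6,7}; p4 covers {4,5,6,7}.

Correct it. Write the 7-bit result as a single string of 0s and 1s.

s1 (pos 1,3,5,7): 1⊕0⊕1⊕1 = 1
s2 (pos 2,3,6,7): 1⊕0⊕1⊕1 = 1
s4 (pos 4,5,6,7): 0⊕1⊕1⊕1 = 1
Syndrome s4…s1 = 111 → error at position 7.
Flip position 7: 1100111 → 1100110

1100110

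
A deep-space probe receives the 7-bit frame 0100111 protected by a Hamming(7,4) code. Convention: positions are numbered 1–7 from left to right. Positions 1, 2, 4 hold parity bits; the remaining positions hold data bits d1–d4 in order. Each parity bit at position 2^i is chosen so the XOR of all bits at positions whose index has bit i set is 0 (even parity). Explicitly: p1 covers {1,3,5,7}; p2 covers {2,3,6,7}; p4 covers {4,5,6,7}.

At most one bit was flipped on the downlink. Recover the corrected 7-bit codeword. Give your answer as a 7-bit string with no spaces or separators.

0100101

s1 (pos 1,3,5,7): 0⊕0⊕1⊕1 = 0
s2 (pos 2,3,6,7): 1⊕0⊕1⊕1 = 1
s4 (pos 4,5,6,7): 0⊕1⊕1⊕1 = 1
Syndrome s4…s1 = 110 → error at position 6.
Flip position 6: 0100111 → 0100101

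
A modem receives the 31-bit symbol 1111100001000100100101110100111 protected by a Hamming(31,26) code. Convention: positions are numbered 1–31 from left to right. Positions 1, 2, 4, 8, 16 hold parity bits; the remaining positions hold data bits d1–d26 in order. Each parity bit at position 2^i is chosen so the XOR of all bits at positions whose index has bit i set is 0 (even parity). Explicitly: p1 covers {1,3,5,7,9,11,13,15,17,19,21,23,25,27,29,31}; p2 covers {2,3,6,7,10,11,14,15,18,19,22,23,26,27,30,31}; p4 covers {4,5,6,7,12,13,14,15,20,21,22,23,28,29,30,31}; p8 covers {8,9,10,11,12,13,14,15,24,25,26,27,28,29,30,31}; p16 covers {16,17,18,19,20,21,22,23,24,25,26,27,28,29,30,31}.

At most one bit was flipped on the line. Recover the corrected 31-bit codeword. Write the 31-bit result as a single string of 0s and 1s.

s1 (pos 1,3,5,7,9,11,13,15,17,19,21,23,25,27,29,31): 1⊕1⊕1⊕0⊕0⊕0⊕0⊕0⊕1⊕0⊕0⊕1⊕0⊕0⊕1⊕1 = 1
s2 (pos 2,3,6,7,10,11,14,15,18,19,22,23,26,27,30,31): 1⊕1⊕0⊕0⊕1⊕0⊕1⊕0⊕0⊕0⊕1⊕1⊕1⊕0⊕1⊕1 = 1
s4 (pos 4,5,6,7,12,13,14,15,20,21,22,23,28,29,30,31): 1⊕1⊕0⊕0⊕0⊕0⊕1⊕0⊕1⊕0⊕1⊕1⊕0⊕1⊕1⊕1 = 1
s8 (pos 8,9,10,11,12,13,14,15,24,25,26,27,28,29,30,31): 0⊕0⊕1⊕0⊕0⊕0⊕1⊕0⊕1⊕0⊕1⊕0⊕0⊕1⊕1⊕1 = 1
s16 (pos 16,17,18,19,20,21,22,23,24,25,26,27,28,29,30,31): 0⊕1⊕0⊕0⊕1⊕0⊕1⊕1⊕1⊕0⊕1⊕0⊕0⊕1⊕1⊕1 = 1
Syndrome s16…s1 = 11111 → error at position 31.
Flip position 31: 1111100001000100100101110100111 → 1111100001000100100101110100110

1111100001000100100101110100110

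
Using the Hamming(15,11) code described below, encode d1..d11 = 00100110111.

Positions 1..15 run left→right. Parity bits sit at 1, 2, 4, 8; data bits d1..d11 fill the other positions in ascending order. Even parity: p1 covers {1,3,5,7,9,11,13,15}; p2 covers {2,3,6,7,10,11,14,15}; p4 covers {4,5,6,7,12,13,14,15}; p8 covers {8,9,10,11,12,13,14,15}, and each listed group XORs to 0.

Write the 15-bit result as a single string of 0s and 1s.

110001010110111

Place data at non-parity positions: p1 p2 0 p4 0 1 0 p8 0 1 1 0 1 1 1
p1 (pos 1,3,5,7,9,11,13,15): XOR of data positions = 0⊕0⊕0⊕0⊕1⊕1⊕1 = 1
p2 (pos 2,3,6,7,10,11,14,15): XOR of data positions = 0⊕1⊕0⊕1⊕1⊕1⊕1 = 1
p4 (pos 4,5,6,7,12,13,14,15): XOR of data positions = 0⊕1⊕0⊕0⊕1⊕1⊕1 = 0
p8 (pos 8,9,10,11,12,13,14,15): XOR of data positions = 0⊕1⊕1⊕0⊕1⊕1⊕1 = 1
Codeword: 110001010110111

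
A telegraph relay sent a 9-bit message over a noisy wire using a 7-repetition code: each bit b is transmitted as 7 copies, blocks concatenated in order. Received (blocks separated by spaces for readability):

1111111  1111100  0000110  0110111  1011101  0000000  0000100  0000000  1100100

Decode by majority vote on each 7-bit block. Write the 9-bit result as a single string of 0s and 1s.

Block 1 (1111111): 7 ones → 1
Block 2 (1111100): 5 ones → 1
Block 3 (0000110): 2 ones → 0
Block 4 (0110111): 5 ones → 1
Block 5 (1011101): 5 ones → 1
Block 6 (0000000): 0 ones → 0
Block 7 (0000100): 1 one → 0
Block 8 (0000000): 0 ones → 0
Block 9 (1100100): 3 ones → 0

110110000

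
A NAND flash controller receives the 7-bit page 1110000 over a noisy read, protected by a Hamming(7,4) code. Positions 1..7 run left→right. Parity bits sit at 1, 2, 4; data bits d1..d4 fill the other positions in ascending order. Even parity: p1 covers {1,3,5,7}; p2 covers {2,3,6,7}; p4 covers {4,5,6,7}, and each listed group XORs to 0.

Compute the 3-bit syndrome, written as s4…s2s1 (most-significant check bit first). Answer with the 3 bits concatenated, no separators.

s1 (pos 1,3,5,7): 1⊕1⊕0⊕0 = 0
s2 (pos 2,3,6,7): 1⊕1⊕0⊕0 = 0
s4 (pos 4,5,6,7): 0⊕0⊕0⊕0 = 0
Syndrome s4…s1 = 000 → no error.

000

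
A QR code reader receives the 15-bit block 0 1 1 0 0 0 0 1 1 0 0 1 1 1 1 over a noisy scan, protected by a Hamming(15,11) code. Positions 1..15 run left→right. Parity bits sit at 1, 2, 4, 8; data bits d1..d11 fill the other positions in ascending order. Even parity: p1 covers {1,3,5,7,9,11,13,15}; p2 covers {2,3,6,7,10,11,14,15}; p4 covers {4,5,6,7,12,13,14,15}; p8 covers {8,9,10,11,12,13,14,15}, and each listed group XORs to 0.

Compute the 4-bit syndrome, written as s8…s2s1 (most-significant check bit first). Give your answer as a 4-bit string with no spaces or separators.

0000

s1 (pos 1,3,5,7,9,11,13,15): 0⊕1⊕0⊕0⊕1⊕0⊕1⊕1 = 0
s2 (pos 2,3,6,7,10,11,14,15): 1⊕1⊕0⊕0⊕0⊕0⊕1⊕1 = 0
s4 (pos 4,5,6,7,12,13,14,15): 0⊕0⊕0⊕0⊕1⊕1⊕1⊕1 = 0
s8 (pos 8,9,10,11,12,13,14,15): 1⊕1⊕0⊕0⊕1⊕1⊕1⊕1 = 0
Syndrome s8…s1 = 0000 → no error.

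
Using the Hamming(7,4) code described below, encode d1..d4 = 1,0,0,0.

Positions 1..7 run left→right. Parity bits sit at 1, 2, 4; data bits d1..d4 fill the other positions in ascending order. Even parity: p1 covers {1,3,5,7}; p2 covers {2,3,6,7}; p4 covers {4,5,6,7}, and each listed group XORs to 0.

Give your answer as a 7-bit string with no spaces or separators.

Place data at non-parity positions: p1 p2 1 p4 0 0 0
p1 (pos 1,3,5,7): XOR of data positions = 1⊕0⊕0 = 1
p2 (pos 2,3,6,7): XOR of data positions = 1⊕0⊕0 = 1
p4 (pos 4,5,6,7): XOR of data positions = 0⊕0⊕0 = 0
Codeword: 1110000

1110000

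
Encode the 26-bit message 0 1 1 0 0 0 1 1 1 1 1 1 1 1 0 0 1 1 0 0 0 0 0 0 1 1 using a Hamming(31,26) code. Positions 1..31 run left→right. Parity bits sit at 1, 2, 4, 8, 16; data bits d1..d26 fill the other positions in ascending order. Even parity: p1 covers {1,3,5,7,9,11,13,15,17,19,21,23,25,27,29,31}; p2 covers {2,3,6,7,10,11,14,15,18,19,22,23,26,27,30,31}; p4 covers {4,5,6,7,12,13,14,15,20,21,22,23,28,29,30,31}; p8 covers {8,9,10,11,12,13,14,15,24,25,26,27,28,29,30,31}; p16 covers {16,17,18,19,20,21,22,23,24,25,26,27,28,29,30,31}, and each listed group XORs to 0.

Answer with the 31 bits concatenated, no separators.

Place data at non-parity positions: p1 p2 0 p4 1 1 0 p8 0 0 1 1 1 1 1 p16 1 1 1 0 0 1 1 0 0 0 0 0 0 1 1
p1 (pos 1,3,5,7,9,11,13,15,17,19,21,23,25,27,29,31): XOR of data positions = 0⊕1⊕0⊕0⊕1⊕1⊕1⊕1⊕1⊕0⊕1⊕0⊕0⊕0⊕1 = 0
p2 (pos 2,3,6,7,10,11,14,15,18,19,22,23,26,27,30,31): XOR of data positions = 0⊕1⊕0⊕0⊕1⊕1⊕1⊕1⊕1⊕1⊕1⊕0⊕0⊕1⊕1 = 0
p4 (pos 4,5,6,7,12,13,14,15,20,21,22,23,28,29,30,31): XOR of data positions = 1⊕1⊕0⊕1⊕1⊕1⊕1⊕0⊕0⊕1⊕1⊕0⊕0⊕1⊕1 = 0
p8 (pos 8,9,10,11,12,13,14,15,24,25,26,27,28,29,30,31): XOR of data positions = 0⊕0⊕1⊕1⊕1⊕1⊕1⊕0⊕0⊕0⊕0⊕0⊕0⊕1⊕1 = 1
p16 (pos 16,17,18,19,20,21,22,23,24,25,26,27,28,29,30,31): XOR of data positions = 1⊕1⊕1⊕0⊕0⊕1⊕1⊕0⊕0⊕0⊕0⊕0⊕0⊕1⊕1 = 1
Codeword: 0000110100111111111001100000011

0000110100111111111001100000011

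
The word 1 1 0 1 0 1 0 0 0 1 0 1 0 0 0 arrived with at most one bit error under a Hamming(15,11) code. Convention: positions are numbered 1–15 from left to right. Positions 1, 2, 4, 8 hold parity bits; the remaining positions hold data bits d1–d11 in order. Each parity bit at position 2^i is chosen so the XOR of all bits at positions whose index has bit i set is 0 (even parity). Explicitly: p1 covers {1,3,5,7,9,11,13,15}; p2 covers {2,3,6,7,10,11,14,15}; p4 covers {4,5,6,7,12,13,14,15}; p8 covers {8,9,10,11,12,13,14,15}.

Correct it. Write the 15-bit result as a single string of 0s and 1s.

110101100101000

s1 (pos 1,3,5,7,9,11,13,15): 1⊕0⊕0⊕0⊕0⊕0⊕0⊕0 = 1
s2 (pos 2,3,6,7,10,11,14,15): 1⊕0⊕1⊕0⊕1⊕0⊕0⊕0 = 1
s4 (pos 4,5,6,7,12,13,14,15): 1⊕0⊕1⊕0⊕1⊕0⊕0⊕0 = 1
s8 (pos 8,9,10,11,12,13,14,15): 0⊕0⊕1⊕0⊕1⊕0⊕0⊕0 = 0
Syndrome s8…s1 = 0111 → error at position 7.
Flip position 7: 110101000101000 → 110101100101000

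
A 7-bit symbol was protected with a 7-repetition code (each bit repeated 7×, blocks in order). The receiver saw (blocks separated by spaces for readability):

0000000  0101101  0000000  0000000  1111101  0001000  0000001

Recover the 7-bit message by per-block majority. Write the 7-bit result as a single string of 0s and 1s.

0100100

Block 1 (0000000): 0 ones → 0
Block 2 (0101101): 4 ones → 1
Block 3 (0000000): 0 ones → 0
Block 4 (0000000): 0 ones → 0
Block 5 (1111101): 6 ones → 1
Block 6 (0001000): 1 one → 0
Block 7 (0000001): 1 one → 0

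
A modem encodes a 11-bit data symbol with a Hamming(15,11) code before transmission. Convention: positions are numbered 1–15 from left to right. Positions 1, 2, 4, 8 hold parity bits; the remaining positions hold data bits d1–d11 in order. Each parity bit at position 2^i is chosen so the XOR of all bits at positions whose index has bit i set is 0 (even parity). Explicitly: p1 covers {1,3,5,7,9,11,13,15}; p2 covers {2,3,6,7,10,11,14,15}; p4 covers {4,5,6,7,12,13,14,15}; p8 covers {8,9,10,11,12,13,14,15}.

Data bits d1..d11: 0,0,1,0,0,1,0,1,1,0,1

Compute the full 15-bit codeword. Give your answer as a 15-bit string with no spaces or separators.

Place data at non-parity positions: p1 p2 0 p4 0 1 0 p8 0 1 0 1 1 0 1
p1 (pos 1,3,5,7,9,11,13,15): XOR of data positions = 0⊕0⊕0⊕0⊕0⊕1⊕1 = 0
p2 (pos 2,3,6,7,10,11,14,15): XOR of data positions = 0⊕1⊕0⊕1⊕0⊕0⊕1 = 1
p4 (pos 4,5,6,7,12,13,14,15): XOR of data positions = 0⊕1⊕0⊕1⊕1⊕0⊕1 = 0
p8 (pos 8,9,10,11,12,13,14,15): XOR of data positions = 0⊕1⊕0⊕1⊕1⊕0⊕1 = 0
Codeword: 010001000101101

010001000101101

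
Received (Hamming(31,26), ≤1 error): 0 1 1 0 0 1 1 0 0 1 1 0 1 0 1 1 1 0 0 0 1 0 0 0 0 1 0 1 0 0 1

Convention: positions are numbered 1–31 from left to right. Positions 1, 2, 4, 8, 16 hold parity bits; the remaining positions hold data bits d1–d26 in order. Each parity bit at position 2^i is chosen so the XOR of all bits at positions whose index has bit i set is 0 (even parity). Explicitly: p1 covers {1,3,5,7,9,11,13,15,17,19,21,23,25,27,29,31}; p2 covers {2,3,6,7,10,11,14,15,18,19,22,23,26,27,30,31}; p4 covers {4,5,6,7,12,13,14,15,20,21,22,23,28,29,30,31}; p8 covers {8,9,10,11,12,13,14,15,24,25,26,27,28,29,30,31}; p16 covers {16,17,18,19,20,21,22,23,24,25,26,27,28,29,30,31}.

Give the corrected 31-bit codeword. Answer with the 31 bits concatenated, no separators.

s1 (pos 1,3,5,7,9,11,13,15,17,19,21,23,25,27,29,31): 0⊕1⊕0⊕1⊕0⊕1⊕1⊕1⊕1⊕0⊕1⊕0⊕0⊕0⊕0⊕1 = 0
s2 (pos 2,3,6,7,10,11,14,15,18,19,22,23,26,27,30,31): 1⊕1⊕1⊕1⊕1⊕1⊕0⊕1⊕0⊕0⊕0⊕0⊕1⊕0⊕0⊕1 = 1
s4 (pos 4,5,6,7,12,13,14,15,20,21,22,23,28,29,30,31): 0⊕0⊕1⊕1⊕0⊕1⊕0⊕1⊕0⊕1⊕0⊕0⊕1⊕0⊕0⊕1 = 1
s8 (pos 8,9,10,11,12,13,14,15,24,25,26,27,28,29,30,31): 0⊕0⊕1⊕1⊕0⊕1⊕0⊕1⊕0⊕0⊕1⊕0⊕1⊕0⊕0⊕1 = 1
s16 (pos 16,17,18,19,20,21,22,23,24,25,26,27,28,29,30,31): 1⊕1⊕0⊕0⊕0⊕1⊕0⊕0⊕0⊕0⊕1⊕0⊕1⊕0⊕0⊕1 = 0
Syndrome s16…s1 = 01110 → error at position 14.
Flip position 14: 0110011001101011100010000101001 → 0110011001101111100010000101001

0110011001101111100010000101001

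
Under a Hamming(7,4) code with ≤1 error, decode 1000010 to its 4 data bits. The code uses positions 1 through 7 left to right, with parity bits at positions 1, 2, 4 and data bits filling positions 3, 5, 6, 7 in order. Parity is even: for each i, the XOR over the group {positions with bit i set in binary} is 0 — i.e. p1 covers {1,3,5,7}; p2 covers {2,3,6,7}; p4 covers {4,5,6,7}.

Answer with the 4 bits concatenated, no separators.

0011

s1 (pos 1,3,5,7): 1⊕0⊕0⊕0 = 1
s2 (pos 2,3,6,7): 0⊕0⊕1⊕0 = 1
s4 (pos 4,5,6,7): 0⊕0⊕1⊕0 = 1
Syndrome s4…s1 = 111 → error at position 7.
Flip position 7: 1000010 → 1000011
Read data bits from positions 3,5,6,7: 0011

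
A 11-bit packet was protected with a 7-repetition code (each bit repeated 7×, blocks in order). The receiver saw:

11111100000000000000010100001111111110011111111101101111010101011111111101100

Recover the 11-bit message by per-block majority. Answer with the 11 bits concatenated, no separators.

10001111011

Block 1 (1111110): 6 ones → 1
Block 2 (0000000): 0 ones → 0
Block 3 (0000000): 0 ones → 0
Block 4 (1010000): 2 ones → 0
Block 5 (1111111): 7 ones → 1
Block 6 (1100111): 5 ones → 1
Block 7 (1111110): 6 ones → 1
Block 8 (1101111): 6 ones → 1
Block 9 (0101010): 3 ones → 0
Block 10 (1111111): 7 ones → 1
Block 11 (1101100): 4 ones → 1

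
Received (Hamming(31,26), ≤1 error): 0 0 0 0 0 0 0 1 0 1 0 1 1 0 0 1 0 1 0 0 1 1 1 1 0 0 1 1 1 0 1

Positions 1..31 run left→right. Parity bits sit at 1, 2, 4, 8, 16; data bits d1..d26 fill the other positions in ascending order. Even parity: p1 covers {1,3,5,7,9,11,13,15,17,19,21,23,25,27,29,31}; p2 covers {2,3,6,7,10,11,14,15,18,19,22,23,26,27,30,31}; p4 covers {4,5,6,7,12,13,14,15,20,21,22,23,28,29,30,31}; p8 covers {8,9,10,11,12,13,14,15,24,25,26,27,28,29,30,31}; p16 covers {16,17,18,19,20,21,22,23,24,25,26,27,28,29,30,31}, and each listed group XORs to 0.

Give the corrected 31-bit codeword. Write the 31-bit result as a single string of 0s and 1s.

s1 (pos 1,3,5,7,9,11,13,15,17,19,21,23,25,27,29,31): 0⊕0⊕0⊕0⊕0⊕0⊕1⊕0⊕0⊕0⊕1⊕1⊕0⊕1⊕1⊕1 = 0
s2 (pos 2,3,6,7,10,11,14,15,18,19,22,23,26,27,30,31): 0⊕0⊕0⊕0⊕1⊕0⊕0⊕0⊕1⊕0⊕1⊕1⊕0⊕1⊕0⊕1 = 0
s4 (pos 4,5,6,7,12,13,14,15,20,21,22,23,28,29,30,31): 0⊕0⊕0⊕0⊕1⊕1⊕0⊕0⊕0⊕1⊕1⊕1⊕1⊕1⊕0⊕1 = 0
s8 (pos 8,9,10,11,12,13,14,15,24,25,26,27,28,29,30,31): 1⊕0⊕1⊕0⊕1⊕1⊕0⊕0⊕1⊕0⊕0⊕1⊕1⊕1⊕0⊕1 = 1
s16 (pos 16,17,18,19,20,21,22,23,24,25,26,27,28,29,30,31): 1⊕0⊕1⊕0⊕0⊕1⊕1⊕1⊕1⊕0⊕0⊕1⊕1⊕1⊕0⊕1 = 0
Syndrome s16…s1 = 01000 → error at position 8.
Flip position 8: 0000000101011001010011110011101 → 0000000001011001010011110011101

0000000001011001010011110011101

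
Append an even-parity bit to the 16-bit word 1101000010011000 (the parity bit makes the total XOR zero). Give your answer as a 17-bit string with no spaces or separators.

XOR of the 16 data bits: 1⊕1⊕0⊕1⊕0⊕0⊕0⊕0⊕1⊕0⊕0⊕1⊕1⊕0⊕0⊕0 = 0
Parity bit = 0 (so all 17 bits XOR to 0).

11010000100110000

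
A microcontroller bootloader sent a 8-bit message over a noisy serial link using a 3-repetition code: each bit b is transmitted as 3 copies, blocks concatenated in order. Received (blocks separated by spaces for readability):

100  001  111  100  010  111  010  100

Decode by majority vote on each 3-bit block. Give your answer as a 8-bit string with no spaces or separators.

Block 1 (100): 1 one → 0
Block 2 (001): 1 one → 0
Block 3 (111): 3 ones → 1
Block 4 (100): 1 one → 0
Block 5 (010): 1 one → 0
Block 6 (111): 3 ones → 1
Block 7 (010): 1 one → 0
Block 8 (100): 1 one → 0

00100100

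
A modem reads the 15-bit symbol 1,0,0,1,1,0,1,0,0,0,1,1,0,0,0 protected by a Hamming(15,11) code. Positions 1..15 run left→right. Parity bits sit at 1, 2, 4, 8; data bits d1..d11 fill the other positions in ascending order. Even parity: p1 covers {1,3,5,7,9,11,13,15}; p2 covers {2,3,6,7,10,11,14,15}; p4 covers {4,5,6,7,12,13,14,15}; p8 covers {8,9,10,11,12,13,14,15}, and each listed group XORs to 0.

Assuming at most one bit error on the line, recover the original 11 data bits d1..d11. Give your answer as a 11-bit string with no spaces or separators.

01010011000

s1 (pos 1,3,5,7,9,11,13,15): 1⊕0⊕1⊕1⊕0⊕1⊕0⊕0 = 0
s2 (pos 2,3,6,7,10,11,14,15): 0⊕0⊕0⊕1⊕0⊕1⊕0⊕0 = 0
s4 (pos 4,5,6,7,12,13,14,15): 1⊕1⊕0⊕1⊕1⊕0⊕0⊕0 = 0
s8 (pos 8,9,10,11,12,13,14,15): 0⊕0⊕0⊕1⊕1⊕0⊕0⊕0 = 0
Syndrome s8…s1 = 0000 → no error.
Read data bits from positions 3,5,6,7,9,10,11,12,13,14,15: 01010011000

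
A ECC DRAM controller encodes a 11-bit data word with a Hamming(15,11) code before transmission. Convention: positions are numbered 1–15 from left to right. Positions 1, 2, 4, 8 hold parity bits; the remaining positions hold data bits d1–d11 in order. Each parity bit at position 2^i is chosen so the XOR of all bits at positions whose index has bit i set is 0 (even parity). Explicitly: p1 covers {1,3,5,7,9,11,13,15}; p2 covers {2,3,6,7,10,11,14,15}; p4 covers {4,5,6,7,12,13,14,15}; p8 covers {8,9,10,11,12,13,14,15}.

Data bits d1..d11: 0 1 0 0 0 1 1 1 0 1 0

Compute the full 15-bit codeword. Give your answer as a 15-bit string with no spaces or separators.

010110000111010

Place data at non-parity positions: p1 p2 0 p4 1 0 0 p8 0 1 1 1 0 1 0
p1 (pos 1,3,5,7,9,11,13,15): XOR of data positions = 0⊕1⊕0⊕0⊕1⊕0⊕0 = 0
p2 (pos 2,3,6,7,10,11,14,15): XOR of data positions = 0⊕0⊕0⊕1⊕1⊕1⊕0 = 1
p4 (pos 4,5,6,7,12,13,14,15): XOR of data positions = 1⊕0⊕0⊕1⊕0⊕1⊕0 = 1
p8 (pos 8,9,10,11,12,13,14,15): XOR of data positions = 0⊕1⊕1⊕1⊕0⊕1⊕0 = 0
Codeword: 010110000111010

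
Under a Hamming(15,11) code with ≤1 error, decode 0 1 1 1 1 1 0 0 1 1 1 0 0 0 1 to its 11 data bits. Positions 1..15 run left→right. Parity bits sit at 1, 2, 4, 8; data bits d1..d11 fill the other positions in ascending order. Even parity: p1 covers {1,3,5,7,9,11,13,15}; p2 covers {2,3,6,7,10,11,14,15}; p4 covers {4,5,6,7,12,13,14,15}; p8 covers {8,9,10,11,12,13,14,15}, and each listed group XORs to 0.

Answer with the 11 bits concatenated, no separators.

11101110001

s1 (pos 1,3,5,7,9,11,13,15): 0⊕1⊕1⊕0⊕1⊕1⊕0⊕1 = 1
s2 (pos 2,3,6,7,10,11,14,15): 1⊕1⊕1⊕0⊕1⊕1⊕0⊕1 = 0
s4 (pos 4,5,6,7,12,13,14,15): 1⊕1⊕1⊕0⊕0⊕0⊕0⊕1 = 0
s8 (pos 8,9,10,11,12,13,14,15): 0⊕1⊕1⊕1⊕0⊕0⊕0⊕1 = 0
Syndrome s8…s1 = 0001 → error at position 1.
Flip position 1: 011111001110001 → 111111001110001
Read data bits from positions 3,5,6,7,9,10,11,12,13,14,15: 11101110001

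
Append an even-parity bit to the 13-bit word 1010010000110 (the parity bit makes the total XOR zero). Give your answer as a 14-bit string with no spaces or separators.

10100100001101

XOR of the 13 data bits: 1⊕0⊕1⊕0⊕0⊕1⊕0⊕0⊕0⊕0⊕1⊕1⊕0 = 1
Parity bit = 1 (so all 14 bits XOR to 0).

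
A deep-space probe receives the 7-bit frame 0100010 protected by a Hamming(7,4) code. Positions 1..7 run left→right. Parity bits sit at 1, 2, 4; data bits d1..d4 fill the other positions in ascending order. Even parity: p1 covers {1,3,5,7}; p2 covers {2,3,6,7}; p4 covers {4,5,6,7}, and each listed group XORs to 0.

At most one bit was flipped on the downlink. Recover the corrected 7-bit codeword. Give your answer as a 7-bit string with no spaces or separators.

0101010

s1 (pos 1,3,5,7): 0⊕0⊕0⊕0 = 0
s2 (pos 2,3,6,7): 1⊕0⊕1⊕0 = 0
s4 (pos 4,5,6,7): 0⊕0⊕1⊕0 = 1
Syndrome s4…s1 = 100 → error at position 4.
Flip position 4: 0100010 → 0101010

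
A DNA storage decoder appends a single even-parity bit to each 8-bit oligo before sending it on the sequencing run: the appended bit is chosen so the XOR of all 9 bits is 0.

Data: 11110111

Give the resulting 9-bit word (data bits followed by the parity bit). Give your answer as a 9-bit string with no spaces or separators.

XOR of the 8 data bits: 1⊕1⊕1⊕1⊕0⊕1⊕1⊕1 = 1
Parity bit = 1 (so all 9 bits XOR to 0).

111101111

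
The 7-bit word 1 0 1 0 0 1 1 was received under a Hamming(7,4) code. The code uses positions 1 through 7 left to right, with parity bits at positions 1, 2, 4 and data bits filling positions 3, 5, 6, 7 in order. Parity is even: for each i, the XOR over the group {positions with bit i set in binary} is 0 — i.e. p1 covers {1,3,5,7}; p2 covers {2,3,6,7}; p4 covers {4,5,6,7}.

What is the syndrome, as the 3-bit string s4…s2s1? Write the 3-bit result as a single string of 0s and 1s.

s1 (pos 1,3,5,7): 1⊕1⊕0⊕1 = 1
s2 (pos 2,3,6,7): 0⊕1⊕1⊕1 = 1
s4 (pos 4,5,6,7): 0⊕0⊕1⊕1 = 0
Syndrome s4…s1 = 011 → error at position 3.

011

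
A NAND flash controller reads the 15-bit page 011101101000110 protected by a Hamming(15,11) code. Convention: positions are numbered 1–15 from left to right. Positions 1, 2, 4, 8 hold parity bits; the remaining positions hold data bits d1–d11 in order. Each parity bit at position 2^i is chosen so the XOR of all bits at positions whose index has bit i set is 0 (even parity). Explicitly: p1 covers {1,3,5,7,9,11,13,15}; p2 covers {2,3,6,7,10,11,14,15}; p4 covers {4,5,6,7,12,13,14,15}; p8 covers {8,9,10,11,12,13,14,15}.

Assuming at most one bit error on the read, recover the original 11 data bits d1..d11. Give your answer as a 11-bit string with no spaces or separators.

10111000100

s1 (pos 1,3,5,7,9,11,13,15): 0⊕1⊕0⊕1⊕1⊕0⊕1⊕0 = 0
s2 (pos 2,3,6,7,10,11,14,15): 1⊕1⊕1⊕1⊕0⊕0⊕1⊕0 = 1
s4 (pos 4,5,6,7,12,13,14,15): 1⊕0⊕1⊕1⊕0⊕1⊕1⊕0 = 1
s8 (pos 8,9,10,11,12,13,14,15): 0⊕1⊕0⊕0⊕0⊕1⊕1⊕0 = 1
Syndrome s8…s1 = 1110 → error at position 14.
Flip position 14: 011101101000110 → 011101101000100
Read data bits from positions 3,5,6,7,9,10,11,12,13,14,15: 10111000100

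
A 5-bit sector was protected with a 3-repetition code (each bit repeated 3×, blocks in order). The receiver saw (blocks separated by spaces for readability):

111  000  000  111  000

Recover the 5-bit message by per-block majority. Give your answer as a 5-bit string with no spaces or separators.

10010

Block 1 (111): 3 ones → 1
Block 2 (000): 0 ones → 0
Block 3 (000): 0 ones → 0
Block 4 (111): 3 ones → 1
Block 5 (000): 0 ones → 0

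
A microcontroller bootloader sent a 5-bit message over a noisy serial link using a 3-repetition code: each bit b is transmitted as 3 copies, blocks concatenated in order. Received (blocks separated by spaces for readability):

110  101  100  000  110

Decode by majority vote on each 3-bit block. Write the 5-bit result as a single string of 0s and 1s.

Block 1 (110): 2 ones → 1
Block 2 (101): 2 ones → 1
Block 3 (100): 1 one → 0
Block 4 (000): 0 ones → 0
Block 5 (110): 2 ones → 1

11001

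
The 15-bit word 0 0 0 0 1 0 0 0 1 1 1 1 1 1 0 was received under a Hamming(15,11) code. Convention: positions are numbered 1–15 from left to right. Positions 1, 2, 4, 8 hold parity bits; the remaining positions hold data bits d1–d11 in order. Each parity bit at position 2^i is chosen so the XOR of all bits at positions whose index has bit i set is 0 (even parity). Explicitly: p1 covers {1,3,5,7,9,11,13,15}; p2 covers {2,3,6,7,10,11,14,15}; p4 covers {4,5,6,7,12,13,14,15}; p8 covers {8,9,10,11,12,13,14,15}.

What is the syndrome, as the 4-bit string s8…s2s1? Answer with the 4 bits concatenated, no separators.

0010

s1 (pos 1,3,5,7,9,11,13,15): 0⊕0⊕1⊕0⊕1⊕1⊕1⊕0 = 0
s2 (pos 2,3,6,7,10,11,14,15): 0⊕0⊕0⊕0⊕1⊕1⊕1⊕0 = 1
s4 (pos 4,5,6,7,12,13,14,15): 0⊕1⊕0⊕0⊕1⊕1⊕1⊕0 = 0
s8 (pos 8,9,10,11,12,13,14,15): 0⊕1⊕1⊕1⊕1⊕1⊕1⊕0 = 0
Syndrome s8…s1 = 0010 → error at position 2.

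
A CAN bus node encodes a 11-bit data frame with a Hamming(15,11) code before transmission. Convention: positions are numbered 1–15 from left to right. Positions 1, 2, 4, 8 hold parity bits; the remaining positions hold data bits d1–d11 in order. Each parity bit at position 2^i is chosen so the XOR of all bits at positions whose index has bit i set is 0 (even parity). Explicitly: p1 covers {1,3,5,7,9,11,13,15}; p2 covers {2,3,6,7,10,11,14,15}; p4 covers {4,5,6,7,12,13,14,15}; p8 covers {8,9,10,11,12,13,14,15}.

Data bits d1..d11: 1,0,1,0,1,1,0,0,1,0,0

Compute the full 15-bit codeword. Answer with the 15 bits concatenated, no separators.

Place data at non-parity positions: p1 p2 1 p4 0 1 0 p8 1 1 0 0 1 0 0
p1 (pos 1,3,5,7,9,11,13,15): XOR of data positions = 1⊕0⊕0⊕1⊕0⊕1⊕0 = 1
p2 (pos 2,3,6,7,10,11,14,15): XOR of data positions = 1⊕1⊕0⊕1⊕0⊕0⊕0 = 1
p4 (pos 4,5,6,7,12,13,14,15): XOR of data positions = 0⊕1⊕0⊕0⊕1⊕0⊕0 = 0
p8 (pos 8,9,10,11,12,13,14,15): XOR of data positions = 1⊕1⊕0⊕0⊕1⊕0⊕0 = 1
Codeword: 111001011100100

111001011100100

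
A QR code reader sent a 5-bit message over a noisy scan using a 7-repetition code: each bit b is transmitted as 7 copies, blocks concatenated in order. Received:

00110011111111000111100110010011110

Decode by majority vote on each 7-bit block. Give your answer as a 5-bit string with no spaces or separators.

Block 1 (0011001): 3 ones → 0
Block 2 (1111111): 7 ones → 1
Block 3 (0001111): 4 ones → 1
Block 4 (0011001): 3 ones → 0
Block 5 (0011110): 4 ones → 1

01101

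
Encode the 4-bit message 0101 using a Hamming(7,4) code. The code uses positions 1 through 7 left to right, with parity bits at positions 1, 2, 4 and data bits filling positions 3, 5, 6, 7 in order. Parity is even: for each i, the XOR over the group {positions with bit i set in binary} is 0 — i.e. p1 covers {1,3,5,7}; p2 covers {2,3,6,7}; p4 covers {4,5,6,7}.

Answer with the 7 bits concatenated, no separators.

0100101

Place data at non-parity positions: p1 p2 0 p4 1 0 1
p1 (pos 1,3,5,7): XOR of data positions = 0⊕1⊕1 = 0
p2 (pos 2,3,6,7): XOR of data positions = 0⊕0⊕1 = 1
p4 (pos 4,5,6,7): XOR of data positions = 1⊕0⊕1 = 0
Codeword: 0100101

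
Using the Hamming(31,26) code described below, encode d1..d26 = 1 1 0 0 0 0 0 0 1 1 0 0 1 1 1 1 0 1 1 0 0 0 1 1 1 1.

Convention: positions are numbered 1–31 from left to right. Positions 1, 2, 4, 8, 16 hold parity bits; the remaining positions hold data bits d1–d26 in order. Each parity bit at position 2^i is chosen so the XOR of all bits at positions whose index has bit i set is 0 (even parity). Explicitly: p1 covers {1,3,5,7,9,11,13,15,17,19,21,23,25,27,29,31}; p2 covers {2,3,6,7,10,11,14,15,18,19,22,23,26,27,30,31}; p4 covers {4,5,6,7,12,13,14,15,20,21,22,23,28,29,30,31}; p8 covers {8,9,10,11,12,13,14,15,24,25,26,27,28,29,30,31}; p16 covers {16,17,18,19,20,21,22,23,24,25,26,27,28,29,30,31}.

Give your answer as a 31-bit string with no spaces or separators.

Place data at non-parity positions: p1 p2 1 p4 1 0 0 p8 0 0 0 0 1 1 0 p16 0 1 1 1 1 0 1 1 0 0 0 1 1 1 1
p1 (pos 1,3,5,7,9,11,13,15,17,19,21,23,25,27,29,31): XOR of data positions = 1⊕1⊕0⊕0⊕0⊕1⊕0⊕0⊕1⊕1⊕1⊕0⊕0⊕1⊕1 = 0
p2 (pos 2,3,6,7,10,11,14,15,18,19,22,23,26,27,30,31): XOR of data positions = 1⊕0⊕0⊕0⊕0⊕1⊕0⊕1⊕1⊕0⊕1⊕0⊕0⊕1⊕1 = 1
p4 (pos 4,5,6,7,12,13,14,15,20,21,22,23,28,29,30,31): XOR of data positions = 1⊕0⊕0⊕0⊕1⊕1⊕0⊕1⊕1⊕0⊕1⊕1⊕1⊕1⊕1 = 0
p8 (pos 8,9,10,11,12,13,14,15,24,25,26,27,28,29,30,31): XOR of data positions = 0⊕0⊕0⊕0⊕1⊕1⊕0⊕1⊕0⊕0⊕0⊕1⊕1⊕1⊕1 = 1
p16 (pos 16,17,18,19,20,21,22,23,24,25,26,27,28,29,30,31): XOR of data positions = 0⊕1⊕1⊕1⊕1⊕0⊕1⊕1⊕0⊕0⊕0⊕1⊕1⊕1⊕1 = 0
Codeword: 0110100100001100011110110001111

0110100100001100011110110001111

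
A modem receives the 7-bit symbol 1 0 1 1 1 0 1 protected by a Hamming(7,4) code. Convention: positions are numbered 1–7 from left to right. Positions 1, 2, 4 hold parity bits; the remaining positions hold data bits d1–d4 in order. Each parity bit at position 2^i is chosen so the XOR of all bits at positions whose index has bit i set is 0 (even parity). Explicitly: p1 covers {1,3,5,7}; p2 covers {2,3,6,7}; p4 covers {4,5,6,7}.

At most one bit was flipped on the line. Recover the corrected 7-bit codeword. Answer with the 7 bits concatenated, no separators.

s1 (pos 1,3,5,7): 1⊕1⊕1⊕1 = 0
s2 (pos 2,3,6,7): 0⊕1⊕0⊕1 = 0
s4 (pos 4,5,6,7): 1⊕1⊕0⊕1 = 1
Syndrome s4…s1 = 100 → error at position 4.
Flip position 4: 1011101 → 1010101

1010101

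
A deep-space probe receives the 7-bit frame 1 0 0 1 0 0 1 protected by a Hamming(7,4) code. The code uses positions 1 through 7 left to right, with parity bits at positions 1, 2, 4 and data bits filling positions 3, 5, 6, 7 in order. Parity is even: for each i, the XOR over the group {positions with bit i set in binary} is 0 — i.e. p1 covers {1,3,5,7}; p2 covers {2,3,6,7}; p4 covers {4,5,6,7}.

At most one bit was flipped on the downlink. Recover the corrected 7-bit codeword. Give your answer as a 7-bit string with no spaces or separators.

1101001

s1 (pos 1,3,5,7): 1⊕0⊕0⊕1 = 0
s2 (pos 2,3,6,7): 0⊕0⊕0⊕1 = 1
s4 (pos 4,5,6,7): 1⊕0⊕0⊕1 = 0
Syndrome s4…s1 = 010 → error at position 2.
Flip position 2: 1001001 → 1101001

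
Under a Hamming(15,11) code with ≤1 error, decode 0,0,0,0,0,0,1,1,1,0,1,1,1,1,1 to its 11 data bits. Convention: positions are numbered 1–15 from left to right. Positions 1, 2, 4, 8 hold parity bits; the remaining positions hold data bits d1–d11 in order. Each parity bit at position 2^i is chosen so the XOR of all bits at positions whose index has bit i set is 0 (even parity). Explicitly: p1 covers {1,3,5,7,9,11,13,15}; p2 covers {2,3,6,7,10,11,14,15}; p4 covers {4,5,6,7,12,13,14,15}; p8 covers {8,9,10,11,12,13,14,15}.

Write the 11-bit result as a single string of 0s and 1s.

s1 (pos 1,3,5,7,9,11,13,15): 0⊕0⊕0⊕1⊕1⊕1⊕1⊕1 = 1
s2 (pos 2,3,6,7,10,11,14,15): 0⊕0⊕0⊕1⊕0⊕1⊕1⊕1 = 0
s4 (pos 4,5,6,7,12,13,14,15): 0⊕0⊕0⊕1⊕1⊕1⊕1⊕1 = 1
s8 (pos 8,9,10,11,12,13,14,15): 1⊕1⊕0⊕1⊕1⊕1⊕1⊕1 = 1
Syndrome s8…s1 = 1101 → error at position 13.
Flip position 13: 000000111011111 → 000000111011011
Read data bits from positions 3,5,6,7,9,10,11,12,13,14,15: 00011011011

00011011011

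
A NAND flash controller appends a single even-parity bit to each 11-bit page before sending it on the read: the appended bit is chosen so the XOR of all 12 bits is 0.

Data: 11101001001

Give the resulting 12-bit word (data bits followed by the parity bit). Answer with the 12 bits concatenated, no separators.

XOR of the 11 data bits: 1⊕1⊕1⊕0⊕1⊕0⊕0⊕1⊕0⊕0⊕1 = 0
Parity bit = 0 (so all 12 bits XOR to 0).

111010010010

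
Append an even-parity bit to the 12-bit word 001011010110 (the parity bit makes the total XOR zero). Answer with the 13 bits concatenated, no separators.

0010110101100

XOR of the 12 data bits: 0⊕0⊕1⊕0⊕1⊕1⊕0⊕1⊕0⊕1⊕1⊕0 = 0
Parity bit = 0 (so all 13 bits XOR to 0).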